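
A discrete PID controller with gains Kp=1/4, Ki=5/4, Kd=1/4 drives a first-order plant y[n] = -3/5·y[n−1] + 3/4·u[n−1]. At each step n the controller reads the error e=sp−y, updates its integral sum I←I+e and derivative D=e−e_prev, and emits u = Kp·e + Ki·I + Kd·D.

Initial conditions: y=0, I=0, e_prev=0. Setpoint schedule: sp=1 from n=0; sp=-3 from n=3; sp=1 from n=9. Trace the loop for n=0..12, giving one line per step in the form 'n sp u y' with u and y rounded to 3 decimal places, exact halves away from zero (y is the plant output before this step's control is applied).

(exact arithmetic carried between steps; '≈' marks a value shown rounded to 6 d.p. or computed from one; I and e_prev carry over from the previous line; the table rounds u and y to 3 d.p., halves away from zero)
n=0: y=0, sp=1, e=sp−y=1; I=1, D=e−e_prev=1; u=1/4·1+5/4·1+1/4·1=1.75; next y=-3/5·0+3/4·1.75=1.3125
n=1: y=1.3125, sp=1, e=sp−y=-0.3125; I=0.6875, D=e−e_prev=-1.3125; u=1/4·(-0.3125)+5/4·0.6875+1/4·(-1.3125)=0.453125; next y=-3/5·1.3125+3/4·0.453125≈-0.447656
n=2: y≈-0.447656, sp=1, e=sp−y≈1.447656; I≈2.135156, D=e−e_prev≈1.760156; u=1/4·1.447656+5/4·2.135156+1/4·1.760156≈3.470898; next y=-3/5·(-0.447656)+3/4·3.470898≈2.871768
n=3: y≈2.871768, sp=-3, e=sp−y≈-5.871768; I≈-3.736611, D=e−e_prev≈-7.319424; u=1/4·(-5.871768)+5/4·(-3.736611)+1/4·(-7.319424)≈-7.968562; next y=-3/5·2.871768+3/4·(-7.968562)≈-7.699482
n=4: y≈-7.699482, sp=-3, e=sp−y≈4.699482; I≈0.962871, D=e−e_prev≈10.571250; u=1/4·4.699482+5/4·0.962871+1/4·10.571250≈5.021271; next y=-3/5·(-7.699482)+3/4·5.021271≈8.385643
n=5: y≈8.385643, sp=-3, e=sp−y≈-11.385643; I≈-10.422772, D=e−e_prev≈-16.085125; u=1/4·(-11.385643)+5/4·(-10.422772)+1/4·(-16.085125)≈-19.896157; next y=-3/5·8.385643+3/4·(-19.896157)≈-19.953503
n=6: y≈-19.953503, sp=-3, e=sp−y≈16.953503; I≈6.530731, D=e−e_prev≈28.339146; u=1/4·16.953503+5/4·6.530731+1/4·28.339146≈19.486576; next y=-3/5·(-19.953503)+3/4·19.486576≈26.587034
n=7: y≈26.587034, sp=-3, e=sp−y≈-29.587034; I≈-23.056303, D=e−e_prev≈-46.540538; u=1/4·(-29.587034)+5/4·(-23.056303)+1/4·(-46.540538)≈-47.852272; next y=-3/5·26.587034+3/4·(-47.852272)≈-51.841424
n=8: y≈-51.841424, sp=-3, e=sp−y≈48.841424; I≈25.785121, D=e−e_prev≈78.428459; u=1/4·48.841424+5/4·25.785121+1/4·78.428459≈64.048873; next y=-3/5·(-51.841424)+3/4·64.048873≈79.141509
n=9: y≈79.141509, sp=1, e=sp−y≈-78.141509; I≈-52.356388, D=e−e_prev≈-126.982933; u=1/4·(-78.141509)+5/4·(-52.356388)+1/4·(-126.982933)≈-116.726595; next y=-3/5·79.141509+3/4·(-116.726595)≈-135.029852
n=10: y≈-135.029852, sp=1, e=sp−y≈136.029852; I≈83.673464, D=e−e_prev≈214.171361; u=1/4·136.029852+5/4·83.673464+1/4·214.171361≈192.142133; next y=-3/5·(-135.029852)+3/4·192.142133≈225.124511
n=11: y≈225.124511, sp=1, e=sp−y≈-224.124511; I≈-140.451047, D=e−e_prev≈-360.154363; u=1/4·(-224.124511)+5/4·(-140.451047)+1/4·(-360.154363)≈-321.633527; next y=-3/5·225.124511+3/4·(-321.633527)≈-376.299852
n=12: y≈-376.299852, sp=1, e=sp−y≈377.299852; I≈236.848805, D=e−e_prev≈601.424363; u=1/4·377.299852+5/4·236.848805+1/4·601.424363≈540.742060; next y=-3/5·(-376.299852)+3/4·540.742060≈631.336457

0 1 1.750 0.000
1 1 0.453 1.313
2 1 3.471 -0.448
3 -3 -7.969 2.872
4 -3 5.021 -7.699
5 -3 -19.896 8.386
6 -3 19.487 -19.954
7 -3 -47.852 26.587
8 -3 64.049 -51.841
9 1 -116.727 79.142
10 1 192.142 -135.030
11 1 -321.634 225.125
12 1 540.742 -376.300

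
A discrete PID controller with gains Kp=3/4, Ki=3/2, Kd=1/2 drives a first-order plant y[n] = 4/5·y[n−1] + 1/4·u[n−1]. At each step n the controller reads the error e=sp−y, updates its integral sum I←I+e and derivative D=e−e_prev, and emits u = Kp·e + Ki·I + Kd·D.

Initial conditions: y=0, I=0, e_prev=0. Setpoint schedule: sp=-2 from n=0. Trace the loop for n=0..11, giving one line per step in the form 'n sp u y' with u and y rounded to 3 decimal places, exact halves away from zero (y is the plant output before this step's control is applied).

0 -2 -5.500 0.000
1 -2 -3.719 -1.375
2 -2 -3.543 -2.030
3 -2 -2.506 -2.510
4 -2 -1.639 -2.634
5 -2 -1.072 -2.517
6 -2 -0.885 -2.282
7 -2 -0.991 -2.047
8 -2 -1.248 -1.885
9 -2 -1.518 -1.820
10 -2 -1.713 -1.836
11 -2 -1.799 -1.897

(exact arithmetic carried between steps; '≈' marks a value shown rounded to 6 d.p. or computed from one; I and e_prev carry over from the previous line; the table rounds u and y to 3 d.p., halves away from zero)
n=0: y=0, sp=-2, e=sp−y=-2; I=-2, D=e−e_prev=-2; u=3/4·(-2)+3/2·(-2)+1/2·(-2)=-5.5; next y=4/5·0+1/4·(-5.5)=-1.375
n=1: y=-1.375, sp=-2, e=sp−y=-0.625; I=-2.625, D=e−e_prev=1.375; u=3/4·(-0.625)+3/2·(-2.625)+1/2·1.375=-3.71875; next y=4/5·(-1.375)+1/4·(-3.71875)≈-2.029688
n=2: y≈-2.029688, sp=-2, e=sp−y≈0.029688; I≈-2.595313, D=e−e_prev≈0.654688; u=3/4·0.029688+3/2·(-2.595313)+1/2·0.654688≈-3.543359; next y=4/5·(-2.029688)+1/4·(-3.543359)≈-2.509590
n=3: y≈-2.509590, sp=-2, e=sp−y≈0.509590; I≈-2.085723, D=e−e_prev≈0.479902; u=3/4·0.509590+3/2·(-2.085723)+1/2·0.479902≈-2.506440; next y=4/5·(-2.509590)+1/4·(-2.506440)≈-2.634282
n=4: y≈-2.634282, sp=-2, e=sp−y≈0.634282; I≈-1.451441, D=e−e_prev≈0.124692; u=3/4·0.634282+3/2·(-1.451441)+1/2·0.124692≈-1.639103; next y=4/5·(-2.634282)+1/4·(-1.639103)≈-2.517201
n=5: y≈-2.517201, sp=-2, e=sp−y≈0.517201; I≈-0.934239, D=e−e_prev≈-0.117081; u=3/4·0.517201+3/2·(-0.934239)+1/2·(-0.117081)≈-1.071998; next y=4/5·(-2.517201)+1/4·(-1.071998)≈-2.281761
n=6: y≈-2.281761, sp=-2, e=sp−y≈0.281761; I≈-0.652479, D=e−e_prev≈-0.235441; u=3/4·0.281761+3/2·(-0.652479)+1/2·(-0.235441)≈-0.885118; next y=4/5·(-2.281761)+1/4·(-0.885118)≈-2.046688
n=7: y≈-2.046688, sp=-2, e=sp−y≈0.046688; I≈-0.605791, D=e−e_prev≈-0.235073; u=3/4·0.046688+3/2·(-0.605791)+1/2·(-0.235073)≈-0.991206; next y=4/5·(-2.046688)+1/4·(-0.991206)≈-1.885152
n=8: y≈-1.885152, sp=-2, e=sp−y≈-0.114848; I≈-0.720639, D=e−e_prev≈-0.161536; u=3/4·(-0.114848)+3/2·(-0.720639)+1/2·(-0.161536)≈-1.247862; next y=4/5·(-1.885152)+1/4·(-1.247862)≈-1.820087
n=9: y≈-1.820087, sp=-2, e=sp−y≈-0.179913; I≈-0.900552, D=e−e_prev≈-0.065065; u=3/4·(-0.179913)+3/2·(-0.900552)+1/2·(-0.065065)≈-1.518295; next y=4/5·(-1.820087)+1/4·(-1.518295)≈-1.835643
n=10: y≈-1.835643, sp=-2, e=sp−y≈-0.164357; I≈-1.064908, D=e−e_prev≈0.015556; u=3/4·(-0.164357)+3/2·(-1.064908)+1/2·0.015556≈-1.712852; next y=4/5·(-1.835643)+1/4·(-1.712852)≈-1.896728
n=11: y≈-1.896728, sp=-2, e=sp−y≈-0.103272; I≈-1.168181, D=e−e_prev≈0.061084; u=3/4·(-0.103272)+3/2·(-1.168181)+1/2·0.061084≈-1.799183; next y=4/5·(-1.896728)+1/4·(-1.799183)≈-1.967178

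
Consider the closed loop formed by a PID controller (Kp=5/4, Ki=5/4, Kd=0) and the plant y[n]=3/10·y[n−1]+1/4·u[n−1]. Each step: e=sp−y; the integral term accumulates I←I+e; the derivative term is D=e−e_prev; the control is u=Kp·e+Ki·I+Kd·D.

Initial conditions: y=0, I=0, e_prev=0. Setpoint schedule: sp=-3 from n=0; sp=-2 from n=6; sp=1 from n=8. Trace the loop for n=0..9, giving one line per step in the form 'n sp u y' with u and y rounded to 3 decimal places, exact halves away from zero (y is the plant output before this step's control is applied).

0 -3 -7.500 0.000
1 -3 -6.563 -1.875
2 -3 -7.148 -2.203
3 -3 -7.532 -2.448
4 -3 -7.799 -2.617
5 -3 -7.983 -2.735
6 -2 -5.611 -2.816
7 -2 -6.012 -2.248
8 1 1.622 -2.177
9 1 0.769 -0.248

(exact arithmetic carried between steps; '≈' marks a value shown rounded to 6 d.p. or computed from one; I and e_prev carry over from the previous line; the table rounds u and y to 3 d.p., halves away from zero)
n=0: y=0, sp=-3, e=sp−y=-3; I=-3, D=e−e_prev=-3; u=5/4·(-3)+5/4·(-3)+0·(-3)=-7.5; next y=3/10·0+1/4·(-7.5)=-1.875
n=1: y=-1.875, sp=-3, e=sp−y=-1.125; I=-4.125, D=e−e_prev=1.875; u=5/4·(-1.125)+5/4·(-4.125)+0·1.875=-6.5625; next y=3/10·(-1.875)+1/4·(-6.5625)=-2.203125
n=2: y=-2.203125, sp=-3, e=sp−y=-0.796875; I=-4.921875, D=e−e_prev=0.328125; u=5/4·(-0.796875)+5/4·(-4.921875)+0·0.328125≈-7.148438; next y=3/10·(-2.203125)+1/4·(-7.148438)≈-2.448047
n=3: y≈-2.448047, sp=-3, e=sp−y≈-0.551953; I≈-5.473828, D=e−e_prev≈0.244922; u=5/4·(-0.551953)+5/4·(-5.473828)+0·0.244922≈-7.532227; next y=3/10·(-2.448047)+1/4·(-7.532227)≈-2.617471
n=4: y≈-2.617471, sp=-3, e=sp−y≈-0.382529; I≈-5.856357, D=e−e_prev≈0.169424; u=5/4·(-0.382529)+5/4·(-5.856357)+0·0.169424≈-7.798608; next y=3/10·(-2.617471)+1/4·(-7.798608)≈-2.734893
n=5: y≈-2.734893, sp=-3, e=sp−y≈-0.265107; I≈-6.121464, D=e−e_prev≈0.117423; u=5/4·(-0.265107)+5/4·(-6.121464)+0·0.117423≈-7.983214; next y=3/10·(-2.734893)+1/4·(-7.983214)≈-2.816271
n=6: y≈-2.816271, sp=-2, e=sp−y≈0.816271; I≈-5.305193, D=e−e_prev≈1.081378; u=5/4·0.816271+5/4·(-5.305193)+0·1.081378≈-5.611152; next y=3/10·(-2.816271)+1/4·(-5.611152)≈-2.247669
n=7: y≈-2.247669, sp=-2, e=sp−y≈0.247669; I≈-5.057523, D=e−e_prev≈-0.568602; u=5/4·0.247669+5/4·(-5.057523)+0·(-0.568602)≈-6.012318; next y=3/10·(-2.247669)+1/4·(-6.012318)≈-2.177380
n=8: y≈-2.177380, sp=1, e=sp−y≈3.177380; I≈-1.880143, D=e−e_prev≈2.929711; u=5/4·3.177380+5/4·(-1.880143)+0·2.929711≈1.621546; next y=3/10·(-2.177380)+1/4·1.621546≈-0.247827
n=9: y≈-0.247827, sp=1, e=sp−y≈1.247827; I≈-0.632316, D=e−e_prev≈-1.929553; u=5/4·1.247827+5/4·(-0.632316)+0·(-1.929553)≈0.769390; next y=3/10·(-0.247827)+1/4·0.769390≈0.117999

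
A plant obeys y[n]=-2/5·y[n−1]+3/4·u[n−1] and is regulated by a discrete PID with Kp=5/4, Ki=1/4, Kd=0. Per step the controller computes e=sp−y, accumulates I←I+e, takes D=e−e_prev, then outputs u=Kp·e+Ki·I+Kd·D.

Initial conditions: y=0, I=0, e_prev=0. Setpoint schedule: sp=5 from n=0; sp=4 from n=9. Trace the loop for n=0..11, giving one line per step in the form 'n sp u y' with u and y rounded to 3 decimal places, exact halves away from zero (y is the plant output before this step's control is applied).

0 5 7.500 0.000
1 5 0.313 5.625
2 5 11.617 -2.016
3 5 -3.931 9.519
4 5 19.352 -6.756
5 5 -13.667 17.216
6 5 34.808 -17.137
7 5 -34.805 32.961
8 5 66.579 -39.288
9 4 -81.255 65.649
10 4 132.608 -87.201
11 4 -176.898 134.336

(exact arithmetic carried between steps; '≈' marks a value shown rounded to 6 d.p. or computed from one; I and e_prev carry over from the previous line; the table rounds u and y to 3 d.p., halves away from zero)
n=0: y=0, sp=5, e=sp−y=5; I=5, D=e−e_prev=5; u=5/4·5+1/4·5+0·5=7.5; next y=-2/5·0+3/4·7.5=5.625
n=1: y=5.625, sp=5, e=sp−y=-0.625; I=4.375, D=e−e_prev=-5.625; u=5/4·(-0.625)+1/4·4.375+0·(-5.625)=0.3125; next y=-2/5·5.625+3/4·0.3125=-2.015625
n=2: y=-2.015625, sp=5, e=sp−y=7.015625; I=11.390625, D=e−e_prev=7.640625; u=5/4·7.015625+1/4·11.390625+0·7.640625≈11.617188; next y=-2/5·(-2.015625)+3/4·11.617188≈9.519141
n=3: y≈9.519141, sp=5, e=sp−y≈-4.519141; I≈6.871484, D=e−e_prev≈-11.534766; u=5/4·(-4.519141)+1/4·6.871484+0·(-11.534766)≈-3.931055; next y=-2/5·9.519141+3/4·(-3.931055)≈-6.755947
n=4: y≈-6.755947, sp=5, e=sp−y≈11.755947; I≈18.627432, D=e−e_prev≈16.275088; u=5/4·11.755947+1/4·18.627432+0·16.275088≈19.351792; next y=-2/5·(-6.755947)+3/4·19.351792≈17.216223
n=5: y≈17.216223, sp=5, e=sp−y≈-12.216223; I≈6.411209, D=e−e_prev≈-23.972170; u=5/4·(-12.216223)+1/4·6.411209+0·(-23.972170)≈-13.667476; next y=-2/5·17.216223+3/4·(-13.667476)≈-17.137096
n=6: y≈-17.137096, sp=5, e=sp−y≈22.137096; I≈28.548305, D=e−e_prev≈34.353319; u=5/4·22.137096+1/4·28.548305+0·34.353319≈34.808447; next y=-2/5·(-17.137096)+3/4·34.808447≈32.961174
n=7: y≈32.961174, sp=5, e=sp−y≈-27.961174; I≈0.587131, D=e−e_prev≈-50.098270; u=5/4·(-27.961174)+1/4·0.587131+0·(-50.098270)≈-34.804684; next y=-2/5·32.961174+3/4·(-34.804684)≈-39.287983
n=8: y≈-39.287983, sp=5, e=sp−y≈44.287983; I≈44.875114, D=e−e_prev≈72.249157; u=5/4·44.287983+1/4·44.875114+0·72.249157≈66.578757; next y=-2/5·(-39.287983)+3/4·66.578757≈65.649261
n=9: y≈65.649261, sp=4, e=sp−y≈-61.649261; I≈-16.774147, D=e−e_prev≈-105.937244; u=5/4·(-61.649261)+1/4·(-16.774147)+0·(-105.937244)≈-81.255113; next y=-2/5·65.649261+3/4·(-81.255113)≈-87.201039
n=10: y≈-87.201039, sp=4, e=sp−y≈91.201039; I≈74.426892, D=e−e_prev≈152.850300; u=5/4·91.201039+1/4·74.426892+0·152.850300≈132.608022; next y=-2/5·(-87.201039)+3/4·132.608022≈134.336432
n=11: y≈134.336432, sp=4, e=sp−y≈-130.336432; I≈-55.909540, D=e−e_prev≈-221.537471; u=5/4·(-130.336432)+1/4·(-55.909540)+0·(-221.537471)≈-176.897925; next y=-2/5·134.336432+3/4·(-176.897925)≈-186.408016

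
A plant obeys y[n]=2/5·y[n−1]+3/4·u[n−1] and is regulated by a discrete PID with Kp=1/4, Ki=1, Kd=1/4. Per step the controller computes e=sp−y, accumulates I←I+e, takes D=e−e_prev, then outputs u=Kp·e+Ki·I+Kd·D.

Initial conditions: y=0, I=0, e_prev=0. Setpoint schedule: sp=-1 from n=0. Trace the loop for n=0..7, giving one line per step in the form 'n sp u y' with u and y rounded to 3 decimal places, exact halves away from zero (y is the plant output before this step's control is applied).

(exact arithmetic carried between steps; '≈' marks a value shown rounded to 6 d.p. or computed from one; I and e_prev carry over from the previous line; the table rounds u and y to 3 d.p., halves away from zero)
n=0: y=0, sp=-1, e=sp−y=-1; I=-1, D=e−e_prev=-1; u=1/4·(-1)+1·(-1)+1/4·(-1)=-1.5; next y=2/5·0+3/4·(-1.5)=-1.125
n=1: y=-1.125, sp=-1, e=sp−y=0.125; I=-0.875, D=e−e_prev=1.125; u=1/4·0.125+1·(-0.875)+1/4·1.125=-0.5625; next y=2/5·(-1.125)+3/4·(-0.5625)=-0.871875
n=2: y=-0.871875, sp=-1, e=sp−y=-0.128125; I=-1.003125, D=e−e_prev=-0.253125; u=1/4·(-0.128125)+1·(-1.003125)+1/4·(-0.253125)≈-1.098438; next y=2/5·(-0.871875)+3/4·(-1.098438)≈-1.172578
n=3: y≈-1.172578, sp=-1, e=sp−y≈0.172578; I≈-0.830547, D=e−e_prev≈0.300703; u=1/4·0.172578+1·(-0.830547)+1/4·0.300703≈-0.712227; next y=2/5·(-1.172578)+3/4·(-0.712227)≈-1.003201
n=4: y≈-1.003201, sp=-1, e=sp−y≈0.003201; I≈-0.827346, D=e−e_prev≈-0.169377; u=1/4·0.003201+1·(-0.827346)+1/4·(-0.169377)≈-0.868890; next y=2/5·(-1.003201)+3/4·(-0.868890)≈-1.052948
n=5: y≈-1.052948, sp=-1, e=sp−y≈0.052948; I≈-0.774398, D=e−e_prev≈0.049747; u=1/4·0.052948+1·(-0.774398)+1/4·0.049747≈-0.748724; next y=2/5·(-1.052948)+3/4·(-0.748724)≈-0.982722
n=6: y≈-0.982722, sp=-1, e=sp−y≈-0.017278; I≈-0.791676, D=e−e_prev≈-0.070225; u=1/4·(-0.017278)+1·(-0.791676)+1/4·(-0.070225)≈-0.813551; next y=2/5·(-0.982722)+3/4·(-0.813551)≈-1.003252
n=7: y≈-1.003252, sp=-1, e=sp−y≈0.003252; I≈-0.788423, D=e−e_prev≈0.020530; u=1/4·0.003252+1·(-0.788423)+1/4·0.020530≈-0.782478; next y=2/5·(-1.003252)+3/4·(-0.782478)≈-0.988159

0 -1 -1.500 0.000
1 -1 -0.563 -1.125
2 -1 -1.098 -0.872
3 -1 -0.712 -1.173
4 -1 -0.869 -1.003
5 -1 -0.749 -1.053
6 -1 -0.814 -0.983
7 -1 -0.782 -1.003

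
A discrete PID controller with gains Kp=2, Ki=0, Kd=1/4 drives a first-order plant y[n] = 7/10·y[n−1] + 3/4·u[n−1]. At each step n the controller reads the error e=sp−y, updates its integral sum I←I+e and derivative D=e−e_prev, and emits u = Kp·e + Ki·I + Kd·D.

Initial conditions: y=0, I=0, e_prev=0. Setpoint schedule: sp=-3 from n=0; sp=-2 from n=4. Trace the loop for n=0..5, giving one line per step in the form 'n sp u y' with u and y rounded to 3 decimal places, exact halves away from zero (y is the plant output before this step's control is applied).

0 -3 -6.750 0.000
1 -3 5.391 -5.063
2 -3 -8.389 0.499
3 -3 7.495 -5.942
4 -2 -8.524 1.462
5 -2 8.448 -5.370

(exact arithmetic carried between steps; '≈' marks a value shown rounded to 6 d.p. or computed from one; I and e_prev carry over from the previous line; the table rounds u and y to 3 d.p., halves away from zero)
n=0: y=0, sp=-3, e=sp−y=-3; I=-3, D=e−e_prev=-3; u=2·(-3)+0·(-3)+1/4·(-3)=-6.75; next y=7/10·0+3/4·(-6.75)=-5.0625
n=1: y=-5.0625, sp=-3, e=sp−y=2.0625; I=-0.9375, D=e−e_prev=5.0625; u=2·2.0625+0·(-0.9375)+1/4·5.0625=5.390625; next y=7/10·(-5.0625)+3/4·5.390625≈0.499219
n=2: y≈0.499219, sp=-3, e=sp−y≈-3.499219; I≈-4.436719, D=e−e_prev≈-5.561719; u=2·(-3.499219)+0·(-4.436719)+1/4·(-5.561719)≈-8.388867; next y=7/10·0.499219+3/4·(-8.388867)≈-5.942197
n=3: y≈-5.942197, sp=-3, e=sp−y≈2.942197; I≈-1.494521, D=e−e_prev≈6.441416; u=2·2.942197+0·(-1.494521)+1/4·6.441416≈7.494749; next y=7/10·(-5.942197)+3/4·7.494749≈1.461523
n=4: y≈1.461523, sp=-2, e=sp−y≈-3.461523; I≈-4.956045, D=e−e_prev≈-6.403721; u=2·(-3.461523)+0·(-4.956045)+1/4·(-6.403721)≈-8.523977; next y=7/10·1.461523+3/4·(-8.523977)≈-5.369916
n=5: y≈-5.369916, sp=-2, e=sp−y≈3.369916; I≈-1.586129, D=e−e_prev≈6.831440; u=2·3.369916+0·(-1.586129)+1/4·6.831440≈8.447692; next y=7/10·(-5.369916)+3/4·8.447692≈2.576828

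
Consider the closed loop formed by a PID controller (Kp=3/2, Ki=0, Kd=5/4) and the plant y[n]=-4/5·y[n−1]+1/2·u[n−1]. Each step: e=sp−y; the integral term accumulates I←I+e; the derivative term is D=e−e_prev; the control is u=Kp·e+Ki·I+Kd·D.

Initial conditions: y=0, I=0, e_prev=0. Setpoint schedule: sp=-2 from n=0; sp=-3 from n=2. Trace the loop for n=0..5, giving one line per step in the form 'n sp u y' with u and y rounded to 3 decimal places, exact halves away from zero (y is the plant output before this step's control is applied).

(exact arithmetic carried between steps; '≈' marks a value shown rounded to 6 d.p. or computed from one; I and e_prev carry over from the previous line; the table rounds u and y to 3 d.p., halves away from zero)
n=0: y=0, sp=-2, e=sp−y=-2; I=-2, D=e−e_prev=-2; u=3/2·(-2)+0·(-2)+5/4·(-2)=-5.5; next y=-4/5·0+1/2·(-5.5)=-2.75
n=1: y=-2.75, sp=-2, e=sp−y=0.75; I=-1.25, D=e−e_prev=2.75; u=3/2·0.75+0·(-1.25)+5/4·2.75=4.5625; next y=-4/5·(-2.75)+1/2·4.5625=4.48125
n=2: y=4.48125, sp=-3, e=sp−y=-7.48125; I=-8.73125, D=e−e_prev=-8.23125; u=3/2·(-7.48125)+0·(-8.73125)+5/4·(-8.23125)≈-21.510938; next y=-4/5·4.48125+1/2·(-21.510938)≈-14.340469
n=3: y≈-14.340469, sp=-3, e=sp−y≈11.340469; I≈2.609219, D=e−e_prev≈18.821719; u=3/2·11.340469+0·2.609219+5/4·18.821719≈40.537852; next y=-4/5·(-14.340469)+1/2·40.537852≈31.741301
n=4: y≈31.741301, sp=-3, e=sp−y≈-34.741301; I≈-32.132082, D=e−e_prev≈-46.081770; u=3/2·(-34.741301)+0·(-32.132082)+5/4·(-46.081770)≈-109.714163; next y=-4/5·31.741301+1/2·(-109.714163)≈-80.250122
n=5: y≈-80.250122, sp=-3, e=sp−y≈77.250122; I≈45.118040, D=e−e_prev≈111.991423; u=3/2·77.250122+0·45.118040+5/4·111.991423≈255.864462; next y=-4/5·(-80.250122)+1/2·255.864462≈192.132329

0 -2 -5.500 0.000
1 -2 4.563 -2.750
2 -3 -21.511 4.481
3 -3 40.538 -14.340
4 -3 -109.714 31.741
5 -3 255.864 -80.250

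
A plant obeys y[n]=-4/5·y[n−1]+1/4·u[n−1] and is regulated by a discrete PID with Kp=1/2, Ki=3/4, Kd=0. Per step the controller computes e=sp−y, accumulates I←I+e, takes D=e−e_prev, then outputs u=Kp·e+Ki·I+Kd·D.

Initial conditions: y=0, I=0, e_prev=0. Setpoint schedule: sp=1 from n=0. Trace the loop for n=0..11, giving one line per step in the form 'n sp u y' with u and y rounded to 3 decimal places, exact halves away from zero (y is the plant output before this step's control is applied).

0 1 1.250 0.000
1 1 1.609 0.313
2 1 2.325 0.152
3 1 2.577 0.459
4 1 3.211 0.277
5 1 3.373 0.581
6 1 3.941 0.378
7 1 4.026 0.683
8 1 4.542 0.460
9 1 4.563 0.767
10 1 5.038 0.527
11 1 5.004 0.838

(exact arithmetic carried between steps; '≈' marks a value shown rounded to 6 d.p. or computed from one; I and e_prev carry over from the previous line; the table rounds u and y to 3 d.p., halves away from zero)
n=0: y=0, sp=1, e=sp−y=1; I=1, D=e−e_prev=1; u=1/2·1+3/4·1+0·1=1.25; next y=-4/5·0+1/4·1.25=0.3125
n=1: y=0.3125, sp=1, e=sp−y=0.6875; I=1.6875, D=e−e_prev=-0.3125; u=1/2·0.6875+3/4·1.6875+0·(-0.3125)=1.609375; next y=-4/5·0.3125+1/4·1.609375≈0.152344
n=2: y≈0.152344, sp=1, e=sp−y≈0.847656; I≈2.535156, D=e−e_prev≈0.160156; u=1/2·0.847656+3/4·2.535156+0·0.160156≈2.325195; next y=-4/5·0.152344+1/4·2.325195≈0.459424
n=3: y≈0.459424, sp=1, e=sp−y≈0.540576; I≈3.075732, D=e−e_prev≈-0.307080; u=1/2·0.540576+3/4·3.075732+0·(-0.307080)≈2.577087; next y=-4/5·0.459424+1/4·2.577087≈0.276733
n=4: y≈0.276733, sp=1, e=sp−y≈0.723267; I≈3.799000, D=e−e_prev≈0.182691; u=1/2·0.723267+3/4·3.799000+0·0.182691≈3.210883; next y=-4/5·0.276733+1/4·3.210883≈0.581335
n=5: y≈0.581335, sp=1, e=sp−y≈0.418665; I≈4.217665, D=e−e_prev≈-0.304602; u=1/2·0.418665+3/4·4.217665+0·(-0.304602)≈3.372581; next y=-4/5·0.581335+1/4·3.372581≈0.378078
n=6: y≈0.378078, sp=1, e=sp−y≈0.621922; I≈4.839587, D=e−e_prev≈0.203257; u=1/2·0.621922+3/4·4.839587+0·0.203257≈3.940652; next y=-4/5·0.378078+1/4·3.940652≈0.682701
n=7: y≈0.682701, sp=1, e=sp−y≈0.317299; I≈5.156887, D=e−e_prev≈-0.304623; u=1/2·0.317299+3/4·5.156887+0·(-0.304623)≈4.026315; next y=-4/5·0.682701+1/4·4.026315≈0.460418
n=8: y≈0.460418, sp=1, e=sp−y≈0.539582; I≈5.696469, D=e−e_prev≈0.222283; u=1/2·0.539582+3/4·5.696469+0·0.222283≈4.542142; next y=-4/5·0.460418+1/4·4.542142≈0.767201
n=9: y≈0.767201, sp=1, e=sp−y≈0.232799; I≈5.929267, D=e−e_prev≈-0.306783; u=1/2·0.232799+3/4·5.929267+0·(-0.306783)≈4.563350; next y=-4/5·0.767201+1/4·4.563350≈0.527077
n=10: y≈0.527077, sp=1, e=sp−y≈0.472923; I≈6.402191, D=e−e_prev≈0.240125; u=1/2·0.472923+3/4·6.402191+0·0.240125≈5.038105; next y=-4/5·0.527077+1/4·5.038105≈0.837865
n=11: y≈0.837865, sp=1, e=sp−y≈0.162135; I≈6.564326, D=e−e_prev≈-0.310788; u=1/2·0.162135+3/4·6.564326+0·(-0.310788)≈5.004312; next y=-4/5·0.837865+1/4·5.004312≈0.580786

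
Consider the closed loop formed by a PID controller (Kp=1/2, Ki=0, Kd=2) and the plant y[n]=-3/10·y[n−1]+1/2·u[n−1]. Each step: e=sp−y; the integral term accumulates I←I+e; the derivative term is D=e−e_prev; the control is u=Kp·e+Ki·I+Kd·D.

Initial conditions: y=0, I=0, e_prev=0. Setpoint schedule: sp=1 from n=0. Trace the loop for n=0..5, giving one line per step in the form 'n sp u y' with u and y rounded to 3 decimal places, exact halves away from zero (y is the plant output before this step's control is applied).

0 1 2.500 0.000
1 1 -2.625 1.250
2 1 7.219 -1.688
3 1 -13.164 4.116
4 1 28.273 -7.817
5 1 -56.337 16.482

(exact arithmetic carried between steps; '≈' marks a value shown rounded to 6 d.p. or computed from one; I and e_prev carry over from the previous line; the table rounds u and y to 3 d.p., halves away from zero)
n=0: y=0, sp=1, e=sp−y=1; I=1, D=e−e_prev=1; u=1/2·1+0·1+2·1=2.5; next y=-3/10·0+1/2·2.5=1.25
n=1: y=1.25, sp=1, e=sp−y=-0.25; I=0.75, D=e−e_prev=-1.25; u=1/2·(-0.25)+0·0.75+2·(-1.25)=-2.625; next y=-3/10·1.25+1/2·(-2.625)=-1.6875
n=2: y=-1.6875, sp=1, e=sp−y=2.6875; I=3.4375, D=e−e_prev=2.9375; u=1/2·2.6875+0·3.4375+2·2.9375=7.21875; next y=-3/10·(-1.6875)+1/2·7.21875=4.115625
n=3: y=4.115625, sp=1, e=sp−y=-3.115625; I=0.321875, D=e−e_prev=-5.803125; u=1/2·(-3.115625)+0·0.321875+2·(-5.803125)≈-13.164063; next y=-3/10·4.115625+1/2·(-13.164063)≈-7.816719
n=4: y≈-7.816719, sp=1, e=sp−y≈8.816719; I≈9.138594, D=e−e_prev≈11.932344; u=1/2·8.816719+0·9.138594+2·11.932344≈28.273047; next y=-3/10·(-7.816719)+1/2·28.273047≈16.481539
n=5: y≈16.481539, sp=1, e=sp−y≈-15.481539; I≈-6.342945, D=e−e_prev≈-24.298258; u=1/2·(-15.481539)+0·(-6.342945)+2·(-24.298258)≈-56.337285; next y=-3/10·16.481539+1/2·(-56.337285)≈-33.113104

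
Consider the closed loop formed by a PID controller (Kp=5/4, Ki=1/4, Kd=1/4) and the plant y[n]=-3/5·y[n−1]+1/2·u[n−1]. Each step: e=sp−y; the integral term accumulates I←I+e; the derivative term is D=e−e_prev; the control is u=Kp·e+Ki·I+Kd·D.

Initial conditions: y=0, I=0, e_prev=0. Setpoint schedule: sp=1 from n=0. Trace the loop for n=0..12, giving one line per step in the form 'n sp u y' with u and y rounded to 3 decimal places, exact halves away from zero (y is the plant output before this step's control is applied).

0 1 1.750 0.000
1 1 0.219 0.875
2 1 2.727 -0.416
3 1 -0.792 1.613
4 1 4.771 -1.364
5 1 -3.375 3.204
6 1 9.140 -3.610
7 1 -9.516 6.736
8 1 18.823 -8.800
9 1 -23.720 14.691
10 1 40.621 -20.675
11 1 -56.235 32.715
12 1 89.992 -47.746

(exact arithmetic carried between steps; '≈' marks a value shown rounded to 6 d.p. or computed from one; I and e_prev carry over from the previous line; the table rounds u and y to 3 d.p., halves away from zero)
n=0: y=0, sp=1, e=sp−y=1; I=1, D=e−e_prev=1; u=5/4·1+1/4·1+1/4·1=1.75; next y=-3/5·0+1/2·1.75=0.875
n=1: y=0.875, sp=1, e=sp−y=0.125; I=1.125, D=e−e_prev=-0.875; u=5/4·0.125+1/4·1.125+1/4·(-0.875)=0.21875; next y=-3/5·0.875+1/2·0.21875=-0.415625
n=2: y=-0.415625, sp=1, e=sp−y=1.415625; I=2.540625, D=e−e_prev=1.290625; u=5/4·1.415625+1/4·2.540625+1/4·1.290625≈2.727344; next y=-3/5·(-0.415625)+1/2·2.727344≈1.613047
n=3: y≈1.613047, sp=1, e=sp−y≈-0.613047; I≈1.927578, D=e−e_prev≈-2.028672; u=5/4·(-0.613047)+1/4·1.927578+1/4·(-2.028672)≈-0.791582; next y=-3/5·1.613047+1/2·(-0.791582)≈-1.363619
n=4: y≈-1.363619, sp=1, e=sp−y≈2.363619; I≈4.291197, D=e−e_prev≈2.976666; u=5/4·2.363619+1/4·4.291197+1/4·2.976666≈4.771490; next y=-3/5·(-1.363619)+1/2·4.771490≈3.203916
n=5: y≈3.203916, sp=1, e=sp−y≈-2.203916; I≈2.087281, D=e−e_prev≈-4.567535; u=5/4·(-2.203916)+1/4·2.087281+1/4·(-4.567535)≈-3.374959; next y=-3/5·3.203916+1/2·(-3.374959)≈-3.609829
n=6: y≈-3.609829, sp=1, e=sp−y≈4.609829; I≈6.697110, D=e−e_prev≈6.813746; u=5/4·4.609829+1/4·6.697110+1/4·6.813746≈9.140001; next y=-3/5·(-3.609829)+1/2·9.140001≈6.735898
n=7: y≈6.735898, sp=1, e=sp−y≈-5.735898; I≈0.961212, D=e−e_prev≈-10.345727; u=5/4·(-5.735898)+1/4·0.961212+1/4·(-10.345727)≈-9.516001; next y=-3/5·6.735898+1/2·(-9.516001)≈-8.799539
n=8: y≈-8.799539, sp=1, e=sp−y≈9.799539; I≈10.760752, D=e−e_prev≈15.535437; u=5/4·9.799539+1/4·10.760752+1/4·15.535437≈18.823471; next y=-3/5·(-8.799539)+1/2·18.823471≈14.691459
n=9: y≈14.691459, sp=1, e=sp−y≈-13.691459; I≈-2.930708, D=e−e_prev≈-23.490999; u=5/4·(-13.691459)+1/4·(-2.930708)+1/4·(-23.490999)≈-23.719751; next y=-3/5·14.691459+1/2·(-23.719751)≈-20.674751
n=10: y≈-20.674751, sp=1, e=sp−y≈21.674751; I≈18.744043, D=e−e_prev≈35.366210; u=5/4·21.674751+1/4·18.744043+1/4·35.366210≈40.621002; next y=-3/5·(-20.674751)+1/2·40.621002≈32.715352
n=11: y≈32.715352, sp=1, e=sp−y≈-31.715352; I≈-12.971308, D=e−e_prev≈-53.390103; u=5/4·(-31.715352)+1/4·(-12.971308)+1/4·(-53.390103)≈-56.234542; next y=-3/5·32.715352+1/2·(-56.234542)≈-47.746482
n=12: y≈-47.746482, sp=1, e=sp−y≈48.746482; I≈35.775174, D=e−e_prev≈80.461834; u=5/4·48.746482+1/4·35.775174+1/4·80.461834≈89.992355; next y=-3/5·(-47.746482)+1/2·89.992355≈73.644067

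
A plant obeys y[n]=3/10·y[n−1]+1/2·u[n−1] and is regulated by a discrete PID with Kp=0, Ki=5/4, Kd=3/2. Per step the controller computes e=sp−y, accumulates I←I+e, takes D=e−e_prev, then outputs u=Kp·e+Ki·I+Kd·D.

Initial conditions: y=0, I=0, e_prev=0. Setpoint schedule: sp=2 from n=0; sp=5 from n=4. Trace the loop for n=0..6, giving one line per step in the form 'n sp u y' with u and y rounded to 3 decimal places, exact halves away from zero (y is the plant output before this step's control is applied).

(exact arithmetic carried between steps; '≈' marks a value shown rounded to 6 d.p. or computed from one; I and e_prev carry over from the previous line; the table rounds u and y to 3 d.p., halves away from zero)
n=0: y=0, sp=2, e=sp−y=2; I=2, D=e−e_prev=2; u=0·2+5/4·2+3/2·2=5.5; next y=3/10·0+1/2·5.5=2.75
n=1: y=2.75, sp=2, e=sp−y=-0.75; I=1.25, D=e−e_prev=-2.75; u=0·(-0.75)+5/4·1.25+3/2·(-2.75)=-2.5625; next y=3/10·2.75+1/2·(-2.5625)=-0.45625
n=2: y=-0.45625, sp=2, e=sp−y=2.45625; I=3.70625, D=e−e_prev=3.20625; u=0·2.45625+5/4·3.70625+3/2·3.20625≈9.442188; next y=3/10·(-0.45625)+1/2·9.442188≈4.584219
n=3: y≈4.584219, sp=2, e=sp−y≈-2.584219; I≈1.122031, D=e−e_prev≈-5.040469; u=0·(-2.584219)+5/4·1.122031+3/2·(-5.040469)≈-6.158164; next y=3/10·4.584219+1/2·(-6.158164)≈-1.703816
n=4: y≈-1.703816, sp=5, e=sp−y≈6.703816; I≈7.825848, D=e−e_prev≈9.288035; u=0·6.703816+5/4·7.825848+3/2·9.288035≈23.714362; next y=3/10·(-1.703816)+1/2·23.714362≈11.346036
n=5: y≈11.346036, sp=5, e=sp−y≈-6.346036; I≈1.479811, D=e−e_prev≈-13.049853; u=0·(-6.346036)+5/4·1.479811+3/2·(-13.049853)≈-17.725015; next y=3/10·11.346036+1/2·(-17.725015)≈-5.458696
n=6: y≈-5.458696, sp=5, e=sp−y≈10.458696; I≈11.938508, D=e−e_prev≈16.804733; u=0·10.458696+5/4·11.938508+3/2·16.804733≈40.130234; next y=3/10·(-5.458696)+1/2·40.130234≈18.427508

0 2 5.500 0.000
1 2 -2.563 2.750
2 2 9.442 -0.456
3 2 -6.158 4.584
4 5 23.714 -1.704
5 5 -17.725 11.346
6 5 40.130 -5.459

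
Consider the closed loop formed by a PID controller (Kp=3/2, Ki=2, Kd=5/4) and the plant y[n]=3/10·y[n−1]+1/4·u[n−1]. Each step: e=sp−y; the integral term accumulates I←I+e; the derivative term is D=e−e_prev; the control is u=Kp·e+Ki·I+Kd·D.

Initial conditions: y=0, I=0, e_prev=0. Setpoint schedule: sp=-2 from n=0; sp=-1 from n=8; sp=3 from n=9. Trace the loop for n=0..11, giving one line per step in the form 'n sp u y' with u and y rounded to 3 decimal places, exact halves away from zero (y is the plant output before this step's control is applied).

(exact arithmetic carried between steps; '≈' marks a value shown rounded to 6 d.p. or computed from one; I and e_prev carry over from the previous line; the table rounds u and y to 3 d.p., halves away from zero)
n=0: y=0, sp=-2, e=sp−y=-2; I=-2, D=e−e_prev=-2; u=3/2·(-2)+2·(-2)+5/4·(-2)=-9.5; next y=3/10·0+1/4·(-9.5)=-2.375
n=1: y=-2.375, sp=-2, e=sp−y=0.375; I=-1.625, D=e−e_prev=2.375; u=3/2·0.375+2·(-1.625)+5/4·2.375=0.28125; next y=3/10·(-2.375)+1/4·0.28125≈-0.642188
n=2: y≈-0.642188, sp=-2, e=sp−y≈-1.357813; I≈-2.982813, D=e−e_prev≈-1.732813; u=3/2·(-1.357813)+2·(-2.982813)+5/4·(-1.732813)≈-10.168359; next y=3/10·(-0.642188)+1/4·(-10.168359)≈-2.734746
n=3: y≈-2.734746, sp=-2, e=sp−y≈0.734746; I≈-2.248066, D=e−e_prev≈2.092559; u=3/2·0.734746+2·(-2.248066)+5/4·2.092559≈-0.778315; next y=3/10·(-2.734746)+1/4·(-0.778315)≈-1.015003
n=4: y≈-1.015003, sp=-2, e=sp−y≈-0.984997; I≈-3.233064, D=e−e_prev≈-1.719743; u=3/2·(-0.984997)+2·(-3.233064)+5/4·(-1.719743)≈-10.093303; next y=3/10·(-1.015003)+1/4·(-10.093303)≈-2.827826
n=5: y≈-2.827826, sp=-2, e=sp−y≈0.827826; I≈-2.405237, D=e−e_prev≈1.812824; u=3/2·0.827826+2·(-2.405237)+5/4·1.812824≈-1.302705; next y=3/10·(-2.827826)+1/4·(-1.302705)≈-1.174024
n=6: y≈-1.174024, sp=-2, e=sp−y≈-0.825976; I≈-3.231213, D=e−e_prev≈-1.653802; u=3/2·(-0.825976)+2·(-3.231213)+5/4·(-1.653802)≈-9.768643; next y=3/10·(-1.174024)+1/4·(-9.768643)≈-2.794368
n=7: y≈-2.794368, sp=-2, e=sp−y≈0.794368; I≈-2.436845, D=e−e_prev≈1.620344; u=3/2·0.794368+2·(-2.436845)+5/4·1.620344≈-1.656709; next y=3/10·(-2.794368)+1/4·(-1.656709)≈-1.252488
n=8: y≈-1.252488, sp=-1, e=sp−y≈0.252488; I≈-2.184358, D=e−e_prev≈-0.541880; u=3/2·0.252488+2·(-2.184358)+5/4·(-0.541880)≈-4.667334; next y=3/10·(-1.252488)+1/4·(-4.667334)≈-1.542580
n=9: y≈-1.542580, sp=3, e=sp−y≈4.542580; I≈2.358222, D=e−e_prev≈4.290092; u=3/2·4.542580+2·2.358222+5/4·4.290092≈16.892930; next y=3/10·(-1.542580)+1/4·16.892930≈3.760458
n=10: y≈3.760458, sp=3, e=sp−y≈-0.760458; I≈1.597764, D=e−e_prev≈-5.303038; u=3/2·(-0.760458)+2·1.597764+5/4·(-5.303038)≈-4.573958; next y=3/10·3.760458+1/4·(-4.573958)≈-0.015352
n=11: y≈-0.015352, sp=3, e=sp−y≈3.015352; I≈4.613116, D=e−e_prev≈3.775810; u=3/2·3.015352+2·4.613116+5/4·3.775810≈18.469022; next y=3/10·(-0.015352)+1/4·18.469022≈4.612650

0 -2 -9.500 0.000
1 -2 0.281 -2.375
2 -2 -10.168 -0.642
3 -2 -0.778 -2.735
4 -2 -10.093 -1.015
5 -2 -1.303 -2.828
6 -2 -9.769 -1.174
7 -2 -1.657 -2.794
8 -1 -4.667 -1.252
9 3 16.893 -1.543
10 3 -4.574 3.760
11 3 18.469 -0.015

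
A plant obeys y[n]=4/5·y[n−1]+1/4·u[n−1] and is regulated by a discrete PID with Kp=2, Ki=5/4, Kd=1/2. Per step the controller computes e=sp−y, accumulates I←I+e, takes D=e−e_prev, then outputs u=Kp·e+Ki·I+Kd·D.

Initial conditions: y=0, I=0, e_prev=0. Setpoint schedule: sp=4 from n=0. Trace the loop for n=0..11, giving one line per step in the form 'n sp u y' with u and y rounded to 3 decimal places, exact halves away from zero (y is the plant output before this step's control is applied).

0 4 15.000 0.000
1 4 3.938 3.750
2 4 5.246 3.984
3 4 3.453 4.499
4 4 3.224 4.462
5 4 2.952 4.376
6 4 2.953 4.239
7 4 2.997 4.129
8 4 3.068 4.053
9 4 3.127 4.009
10 4 3.169 3.989
11 4 3.194 3.984

(exact arithmetic carried between steps; '≈' marks a value shown rounded to 6 d.p. or computed from one; I and e_prev carry over from the previous line; the table rounds u and y to 3 d.p., halves away from zero)
n=0: y=0, sp=4, e=sp−y=4; I=4, D=e−e_prev=4; u=2·4+5/4·4+1/2·4=15; next y=4/5·0+1/4·15=3.75
n=1: y=3.75, sp=4, e=sp−y=0.25; I=4.25, D=e−e_prev=-3.75; u=2·0.25+5/4·4.25+1/2·(-3.75)=3.9375; next y=4/5·3.75+1/4·3.9375=3.984375
n=2: y=3.984375, sp=4, e=sp−y=0.015625; I=4.265625, D=e−e_prev=-0.234375; u=2·0.015625+5/4·4.265625+1/2·(-0.234375)≈5.246094; next y=4/5·3.984375+1/4·5.246094≈4.499023
n=3: y≈4.499023, sp=4, e=sp−y≈-0.499023; I≈3.766602, D=e−e_prev≈-0.514648; u=2·(-0.499023)+5/4·3.766602+1/2·(-0.514648)≈3.452881; next y=4/5·4.499023+1/4·3.452881≈4.462439
n=4: y≈4.462439, sp=4, e=sp−y≈-0.462439; I≈3.304163, D=e−e_prev≈0.036584; u=2·(-0.462439)+5/4·3.304163+1/2·0.036584≈3.223618; next y=4/5·4.462439+1/4·3.223618≈4.375856
n=5: y≈4.375856, sp=4, e=sp−y≈-0.375856; I≈2.928307, D=e−e_prev≈0.086583; u=2·(-0.375856)+5/4·2.928307+1/2·0.086583≈2.951964; next y=4/5·4.375856+1/4·2.951964≈4.238676
n=6: y≈4.238676, sp=4, e=sp−y≈-0.238676; I≈2.689631, D=e−e_prev≈0.137180; u=2·(-0.238676)+5/4·2.689631+1/2·0.137180≈2.953278; next y=4/5·4.238676+1/4·2.953278≈4.129260
n=7: y≈4.129260, sp=4, e=sp−y≈-0.129260; I≈2.560371, D=e−e_prev≈0.109416; u=2·(-0.129260)+5/4·2.560371+1/2·0.109416≈2.996652; next y=4/5·4.129260+1/4·2.996652≈4.052571
n=8: y≈4.052571, sp=4, e=sp−y≈-0.052571; I≈2.507800, D=e−e_prev≈0.076689; u=2·(-0.052571)+5/4·2.507800+1/2·0.076689≈3.067953; next y=4/5·4.052571+1/4·3.067953≈4.009045
n=9: y≈4.009045, sp=4, e=sp−y≈-0.009045; I≈2.498755, D=e−e_prev≈0.043526; u=2·(-0.009045)+5/4·2.498755+1/2·0.043526≈3.127117; next y=4/5·4.009045+1/4·3.127117≈3.989015
n=10: y≈3.989015, sp=4, e=sp−y≈0.010985; I≈2.509740, D=e−e_prev≈0.020030; u=2·0.010985+5/4·2.509740+1/2·0.020030≈3.169159; next y=4/5·3.989015+1/4·3.169159≈3.983502
n=11: y≈3.983502, sp=4, e=sp−y≈0.016498; I≈2.526238, D=e−e_prev≈0.005513; u=2·0.016498+5/4·2.526238+1/2·0.005513≈3.193550; next y=4/5·3.983502+1/4·3.193550≈3.985189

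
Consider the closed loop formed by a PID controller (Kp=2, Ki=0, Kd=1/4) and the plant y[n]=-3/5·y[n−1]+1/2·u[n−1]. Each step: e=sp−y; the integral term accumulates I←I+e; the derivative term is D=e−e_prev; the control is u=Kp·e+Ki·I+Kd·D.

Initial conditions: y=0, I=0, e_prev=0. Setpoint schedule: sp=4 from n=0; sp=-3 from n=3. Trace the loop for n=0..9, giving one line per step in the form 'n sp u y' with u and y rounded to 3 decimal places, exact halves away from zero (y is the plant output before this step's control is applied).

(exact arithmetic carried between steps; '≈' marks a value shown rounded to 6 d.p. or computed from one; I and e_prev carry over from the previous line; the table rounds u and y to 3 d.p., halves away from zero)
n=0: y=0, sp=4, e=sp−y=4; I=4, D=e−e_prev=4; u=2·4+0·4+1/4·4=9; next y=-3/5·0+1/2·9=4.5
n=1: y=4.5, sp=4, e=sp−y=-0.5; I=3.5, D=e−e_prev=-4.5; u=2·(-0.5)+0·3.5+1/4·(-4.5)=-2.125; next y=-3/5·4.5+1/2·(-2.125)=-3.7625
n=2: y=-3.7625, sp=4, e=sp−y=7.7625; I=11.2625, D=e−e_prev=8.2625; u=2·7.7625+0·11.2625+1/4·8.2625=17.590625; next y=-3/5·(-3.7625)+1/2·17.590625≈11.052813
n=3: y≈11.052813, sp=-3, e=sp−y≈-14.052813; I≈-2.790313, D=e−e_prev≈-21.815313; u=2·(-14.052813)+0·(-2.790313)+1/4·(-21.815313)≈-33.559453; next y=-3/5·11.052813+1/2·(-33.559453)≈-23.411414
n=4: y≈-23.411414, sp=-3, e=sp−y≈20.411414; I≈17.621102, D=e−e_prev≈34.464227; u=2·20.411414+0·17.621102+1/4·34.464227≈49.438885; next y=-3/5·(-23.411414)+1/2·49.438885≈38.766291
n=5: y≈38.766291, sp=-3, e=sp−y≈-41.766291; I≈-24.145189, D=e−e_prev≈-62.177705; u=2·(-41.766291)+0·(-24.145189)+1/4·(-62.177705)≈-99.077008; next y=-3/5·38.766291+1/2·(-99.077008)≈-72.798278
n=6: y≈-72.798278, sp=-3, e=sp−y≈69.798278; I≈45.653089, D=e−e_prev≈111.564569; u=2·69.798278+0·45.653089+1/4·111.564569≈167.487699; next y=-3/5·(-72.798278)+1/2·167.487699≈127.422817
n=7: y≈127.422817, sp=-3, e=sp−y≈-130.422817; I≈-84.769727, D=e−e_prev≈-200.221095; u=2·(-130.422817)+0·(-84.769727)+1/4·(-200.221095)≈-310.900907; next y=-3/5·127.422817+1/2·(-310.900907)≈-231.904143
n=8: y≈-231.904143, sp=-3, e=sp−y≈228.904143; I≈144.134416, D=e−e_prev≈359.326960; u=2·228.904143+0·144.134416+1/4·359.326960≈547.640027; next y=-3/5·(-231.904143)+1/2·547.640027≈412.962500
n=9: y≈412.962500, sp=-3, e=sp−y≈-415.962500; I≈-271.828084, D=e−e_prev≈-644.866643; u=2·(-415.962500)+0·(-271.828084)+1/4·(-644.866643)≈-993.141660; next y=-3/5·412.962500+1/2·(-993.141660)≈-744.348330

0 4 9.000 0.000
1 4 -2.125 4.500
2 4 17.591 -3.763
3 -3 -33.559 11.053
4 -3 49.439 -23.411
5 -3 -99.077 38.766
6 -3 167.488 -72.798
7 -3 -310.901 127.423
8 -3 547.640 -231.904
9 -3 -993.142 412.962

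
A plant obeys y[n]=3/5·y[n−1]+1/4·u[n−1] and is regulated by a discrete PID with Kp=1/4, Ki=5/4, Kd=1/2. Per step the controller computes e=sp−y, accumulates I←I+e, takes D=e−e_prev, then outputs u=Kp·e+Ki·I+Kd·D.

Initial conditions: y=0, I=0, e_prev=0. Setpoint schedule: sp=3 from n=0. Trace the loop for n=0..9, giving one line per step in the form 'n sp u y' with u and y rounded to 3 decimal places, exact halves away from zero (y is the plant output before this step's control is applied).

(exact arithmetic carried between steps; '≈' marks a value shown rounded to 6 d.p. or computed from one; I and e_prev carry over from the previous line; the table rounds u and y to 3 d.p., halves away from zero)
n=0: y=0, sp=3, e=sp−y=3; I=3, D=e−e_prev=3; u=1/4·3+5/4·3+1/2·3=6; next y=3/5·0+1/4·6=1.5
n=1: y=1.5, sp=3, e=sp−y=1.5; I=4.5, D=e−e_prev=-1.5; u=1/4·1.5+5/4·4.5+1/2·(-1.5)=5.25; next y=3/5·1.5+1/4·5.25=2.2125
n=2: y=2.2125, sp=3, e=sp−y=0.7875; I=5.2875, D=e−e_prev=-0.7125; u=1/4·0.7875+5/4·5.2875+1/2·(-0.7125)=6.45; next y=3/5·2.2125+1/4·6.45=2.94
n=3: y=2.94, sp=3, e=sp−y=0.06; I=5.3475, D=e−e_prev=-0.7275; u=1/4·0.06+5/4·5.3475+1/2·(-0.7275)=6.335625; next y=3/5·2.94+1/4·6.335625≈3.347906
n=4: y≈3.347906, sp=3, e=sp−y≈-0.347906; I≈4.999594, D=e−e_prev≈-0.407906; u=1/4·(-0.347906)+5/4·4.999594+1/2·(-0.407906)≈5.958563; next y=3/5·3.347906+1/4·5.958563≈3.498384
n=5: y≈3.498384, sp=3, e=sp−y≈-0.498384; I≈4.501209, D=e−e_prev≈-0.150478; u=1/4·(-0.498384)+5/4·4.501209+1/2·(-0.150478)≈5.426677; next y=3/5·3.498384+1/4·5.426677≈3.455700
n=6: y≈3.455700, sp=3, e=sp−y≈-0.455700; I≈4.045510, D=e−e_prev≈0.042685; u=1/4·(-0.455700)+5/4·4.045510+1/2·0.042685≈4.964304; next y=3/5·3.455700+1/4·4.964304≈3.314496
n=7: y≈3.314496, sp=3, e=sp−y≈-0.314496; I≈3.731014, D=e−e_prev≈0.141204; u=1/4·(-0.314496)+5/4·3.731014+1/2·0.141204≈4.655745; next y=3/5·3.314496+1/4·4.655745≈3.152634
n=8: y≈3.152634, sp=3, e=sp−y≈-0.152634; I≈3.578380, D=e−e_prev≈0.161862; u=1/4·(-0.152634)+5/4·3.578380+1/2·0.161862≈4.515747; next y=3/5·3.152634+1/4·4.515747≈3.020517
n=9: y≈3.020517, sp=3, e=sp−y≈-0.020517; I≈3.557863, D=e−e_prev≈0.132117; u=1/4·(-0.020517)+5/4·3.557863+1/2·0.132117≈4.508257; next y=3/5·3.020517+1/4·4.508257≈2.939375

0 3 6.000 0.000
1 3 5.250 1.500
2 3 6.450 2.213
3 3 6.336 2.940
4 3 5.959 3.348
5 3 5.427 3.498
6 3 4.964 3.456
7 3 4.656 3.314
8 3 4.516 3.153
9 3 4.508 3.021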